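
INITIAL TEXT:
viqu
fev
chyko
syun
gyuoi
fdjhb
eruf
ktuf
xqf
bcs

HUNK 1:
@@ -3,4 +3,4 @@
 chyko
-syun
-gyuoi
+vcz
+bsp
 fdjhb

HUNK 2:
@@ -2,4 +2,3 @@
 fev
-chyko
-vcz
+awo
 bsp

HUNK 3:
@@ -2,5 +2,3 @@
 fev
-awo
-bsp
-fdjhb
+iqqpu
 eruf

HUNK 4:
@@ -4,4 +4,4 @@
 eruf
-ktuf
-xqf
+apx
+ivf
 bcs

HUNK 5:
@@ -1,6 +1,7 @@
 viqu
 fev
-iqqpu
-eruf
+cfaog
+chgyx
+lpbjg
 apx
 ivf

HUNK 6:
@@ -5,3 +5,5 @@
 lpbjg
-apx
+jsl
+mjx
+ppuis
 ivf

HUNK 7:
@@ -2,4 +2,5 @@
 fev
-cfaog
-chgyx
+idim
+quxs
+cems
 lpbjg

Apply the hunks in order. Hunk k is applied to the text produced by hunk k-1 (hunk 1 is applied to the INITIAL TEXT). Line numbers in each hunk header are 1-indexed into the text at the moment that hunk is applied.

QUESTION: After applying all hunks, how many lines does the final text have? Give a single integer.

Hunk 1: at line 3 remove [syun,gyuoi] add [vcz,bsp] -> 10 lines: viqu fev chyko vcz bsp fdjhb eruf ktuf xqf bcs
Hunk 2: at line 2 remove [chyko,vcz] add [awo] -> 9 lines: viqu fev awo bsp fdjhb eruf ktuf xqf bcs
Hunk 3: at line 2 remove [awo,bsp,fdjhb] add [iqqpu] -> 7 lines: viqu fev iqqpu eruf ktuf xqf bcs
Hunk 4: at line 4 remove [ktuf,xqf] add [apx,ivf] -> 7 lines: viqu fev iqqpu eruf apx ivf bcs
Hunk 5: at line 1 remove [iqqpu,eruf] add [cfaog,chgyx,lpbjg] -> 8 lines: viqu fev cfaog chgyx lpbjg apx ivf bcs
Hunk 6: at line 5 remove [apx] add [jsl,mjx,ppuis] -> 10 lines: viqu fev cfaog chgyx lpbjg jsl mjx ppuis ivf bcs
Hunk 7: at line 2 remove [cfaog,chgyx] add [idim,quxs,cems] -> 11 lines: viqu fev idim quxs cems lpbjg jsl mjx ppuis ivf bcs
Final line count: 11

Answer: 11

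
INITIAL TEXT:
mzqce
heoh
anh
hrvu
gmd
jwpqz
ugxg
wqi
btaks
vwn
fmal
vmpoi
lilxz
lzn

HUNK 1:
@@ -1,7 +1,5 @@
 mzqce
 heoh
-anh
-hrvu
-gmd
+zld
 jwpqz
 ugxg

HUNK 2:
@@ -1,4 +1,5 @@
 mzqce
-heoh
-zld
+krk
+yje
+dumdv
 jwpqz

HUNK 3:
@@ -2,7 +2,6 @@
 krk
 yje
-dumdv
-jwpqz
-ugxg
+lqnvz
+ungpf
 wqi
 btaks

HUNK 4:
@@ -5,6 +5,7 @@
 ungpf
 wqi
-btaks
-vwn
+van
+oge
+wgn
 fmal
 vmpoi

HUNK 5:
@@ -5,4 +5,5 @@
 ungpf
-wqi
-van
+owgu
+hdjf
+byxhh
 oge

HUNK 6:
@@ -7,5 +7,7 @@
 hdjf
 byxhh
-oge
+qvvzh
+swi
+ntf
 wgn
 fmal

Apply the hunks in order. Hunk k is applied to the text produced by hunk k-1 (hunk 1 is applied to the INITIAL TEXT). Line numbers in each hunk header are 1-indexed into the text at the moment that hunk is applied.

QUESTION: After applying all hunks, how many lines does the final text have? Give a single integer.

Answer: 16

Derivation:
Hunk 1: at line 1 remove [anh,hrvu,gmd] add [zld] -> 12 lines: mzqce heoh zld jwpqz ugxg wqi btaks vwn fmal vmpoi lilxz lzn
Hunk 2: at line 1 remove [heoh,zld] add [krk,yje,dumdv] -> 13 lines: mzqce krk yje dumdv jwpqz ugxg wqi btaks vwn fmal vmpoi lilxz lzn
Hunk 3: at line 2 remove [dumdv,jwpqz,ugxg] add [lqnvz,ungpf] -> 12 lines: mzqce krk yje lqnvz ungpf wqi btaks vwn fmal vmpoi lilxz lzn
Hunk 4: at line 5 remove [btaks,vwn] add [van,oge,wgn] -> 13 lines: mzqce krk yje lqnvz ungpf wqi van oge wgn fmal vmpoi lilxz lzn
Hunk 5: at line 5 remove [wqi,van] add [owgu,hdjf,byxhh] -> 14 lines: mzqce krk yje lqnvz ungpf owgu hdjf byxhh oge wgn fmal vmpoi lilxz lzn
Hunk 6: at line 7 remove [oge] add [qvvzh,swi,ntf] -> 16 lines: mzqce krk yje lqnvz ungpf owgu hdjf byxhh qvvzh swi ntf wgn fmal vmpoi lilxz lzn
Final line count: 16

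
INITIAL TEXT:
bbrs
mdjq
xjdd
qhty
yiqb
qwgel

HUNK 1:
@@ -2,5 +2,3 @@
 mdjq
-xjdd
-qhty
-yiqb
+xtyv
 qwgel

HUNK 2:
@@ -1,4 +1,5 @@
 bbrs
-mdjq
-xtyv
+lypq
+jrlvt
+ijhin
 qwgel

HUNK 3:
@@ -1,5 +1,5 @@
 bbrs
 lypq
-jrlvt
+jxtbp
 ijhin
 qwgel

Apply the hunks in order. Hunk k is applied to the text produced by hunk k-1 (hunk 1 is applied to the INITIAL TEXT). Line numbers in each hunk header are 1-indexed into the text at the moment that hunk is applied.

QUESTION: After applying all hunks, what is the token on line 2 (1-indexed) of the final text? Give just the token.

Answer: lypq

Derivation:
Hunk 1: at line 2 remove [xjdd,qhty,yiqb] add [xtyv] -> 4 lines: bbrs mdjq xtyv qwgel
Hunk 2: at line 1 remove [mdjq,xtyv] add [lypq,jrlvt,ijhin] -> 5 lines: bbrs lypq jrlvt ijhin qwgel
Hunk 3: at line 1 remove [jrlvt] add [jxtbp] -> 5 lines: bbrs lypq jxtbp ijhin qwgel
Final line 2: lypq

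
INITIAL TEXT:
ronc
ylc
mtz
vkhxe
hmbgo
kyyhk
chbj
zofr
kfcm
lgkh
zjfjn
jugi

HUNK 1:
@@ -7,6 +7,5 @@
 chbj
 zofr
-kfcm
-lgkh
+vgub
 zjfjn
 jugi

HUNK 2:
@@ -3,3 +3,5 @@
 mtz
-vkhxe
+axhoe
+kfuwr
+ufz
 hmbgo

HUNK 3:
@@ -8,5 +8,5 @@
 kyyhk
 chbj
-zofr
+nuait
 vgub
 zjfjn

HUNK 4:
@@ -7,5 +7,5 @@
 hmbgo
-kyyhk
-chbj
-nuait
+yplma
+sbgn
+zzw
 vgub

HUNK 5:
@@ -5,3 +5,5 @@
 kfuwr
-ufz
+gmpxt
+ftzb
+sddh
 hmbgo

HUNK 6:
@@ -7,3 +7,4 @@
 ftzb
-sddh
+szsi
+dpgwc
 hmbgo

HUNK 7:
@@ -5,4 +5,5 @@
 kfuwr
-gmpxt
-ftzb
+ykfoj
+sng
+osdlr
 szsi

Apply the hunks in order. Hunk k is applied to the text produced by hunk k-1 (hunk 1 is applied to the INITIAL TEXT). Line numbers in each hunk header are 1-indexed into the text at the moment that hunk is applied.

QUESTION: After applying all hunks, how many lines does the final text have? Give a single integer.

Hunk 1: at line 7 remove [kfcm,lgkh] add [vgub] -> 11 lines: ronc ylc mtz vkhxe hmbgo kyyhk chbj zofr vgub zjfjn jugi
Hunk 2: at line 3 remove [vkhxe] add [axhoe,kfuwr,ufz] -> 13 lines: ronc ylc mtz axhoe kfuwr ufz hmbgo kyyhk chbj zofr vgub zjfjn jugi
Hunk 3: at line 8 remove [zofr] add [nuait] -> 13 lines: ronc ylc mtz axhoe kfuwr ufz hmbgo kyyhk chbj nuait vgub zjfjn jugi
Hunk 4: at line 7 remove [kyyhk,chbj,nuait] add [yplma,sbgn,zzw] -> 13 lines: ronc ylc mtz axhoe kfuwr ufz hmbgo yplma sbgn zzw vgub zjfjn jugi
Hunk 5: at line 5 remove [ufz] add [gmpxt,ftzb,sddh] -> 15 lines: ronc ylc mtz axhoe kfuwr gmpxt ftzb sddh hmbgo yplma sbgn zzw vgub zjfjn jugi
Hunk 6: at line 7 remove [sddh] add [szsi,dpgwc] -> 16 lines: ronc ylc mtz axhoe kfuwr gmpxt ftzb szsi dpgwc hmbgo yplma sbgn zzw vgub zjfjn jugi
Hunk 7: at line 5 remove [gmpxt,ftzb] add [ykfoj,sng,osdlr] -> 17 lines: ronc ylc mtz axhoe kfuwr ykfoj sng osdlr szsi dpgwc hmbgo yplma sbgn zzw vgub zjfjn jugi
Final line count: 17

Answer: 17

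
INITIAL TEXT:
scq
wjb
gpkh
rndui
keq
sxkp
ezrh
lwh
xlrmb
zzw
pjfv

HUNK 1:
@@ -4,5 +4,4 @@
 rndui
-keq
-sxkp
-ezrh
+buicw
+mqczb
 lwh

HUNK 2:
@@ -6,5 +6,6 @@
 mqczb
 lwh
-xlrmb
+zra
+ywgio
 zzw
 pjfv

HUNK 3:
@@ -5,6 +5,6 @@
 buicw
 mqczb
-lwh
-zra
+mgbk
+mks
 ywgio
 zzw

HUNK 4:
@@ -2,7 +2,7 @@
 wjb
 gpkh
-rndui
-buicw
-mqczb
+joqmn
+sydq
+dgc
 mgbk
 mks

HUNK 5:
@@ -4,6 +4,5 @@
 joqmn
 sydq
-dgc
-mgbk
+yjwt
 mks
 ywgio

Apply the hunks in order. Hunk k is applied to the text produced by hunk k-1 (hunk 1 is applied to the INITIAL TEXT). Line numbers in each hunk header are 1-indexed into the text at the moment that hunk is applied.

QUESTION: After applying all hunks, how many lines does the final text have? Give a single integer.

Hunk 1: at line 4 remove [keq,sxkp,ezrh] add [buicw,mqczb] -> 10 lines: scq wjb gpkh rndui buicw mqczb lwh xlrmb zzw pjfv
Hunk 2: at line 6 remove [xlrmb] add [zra,ywgio] -> 11 lines: scq wjb gpkh rndui buicw mqczb lwh zra ywgio zzw pjfv
Hunk 3: at line 5 remove [lwh,zra] add [mgbk,mks] -> 11 lines: scq wjb gpkh rndui buicw mqczb mgbk mks ywgio zzw pjfv
Hunk 4: at line 2 remove [rndui,buicw,mqczb] add [joqmn,sydq,dgc] -> 11 lines: scq wjb gpkh joqmn sydq dgc mgbk mks ywgio zzw pjfv
Hunk 5: at line 4 remove [dgc,mgbk] add [yjwt] -> 10 lines: scq wjb gpkh joqmn sydq yjwt mks ywgio zzw pjfv
Final line count: 10

Answer: 10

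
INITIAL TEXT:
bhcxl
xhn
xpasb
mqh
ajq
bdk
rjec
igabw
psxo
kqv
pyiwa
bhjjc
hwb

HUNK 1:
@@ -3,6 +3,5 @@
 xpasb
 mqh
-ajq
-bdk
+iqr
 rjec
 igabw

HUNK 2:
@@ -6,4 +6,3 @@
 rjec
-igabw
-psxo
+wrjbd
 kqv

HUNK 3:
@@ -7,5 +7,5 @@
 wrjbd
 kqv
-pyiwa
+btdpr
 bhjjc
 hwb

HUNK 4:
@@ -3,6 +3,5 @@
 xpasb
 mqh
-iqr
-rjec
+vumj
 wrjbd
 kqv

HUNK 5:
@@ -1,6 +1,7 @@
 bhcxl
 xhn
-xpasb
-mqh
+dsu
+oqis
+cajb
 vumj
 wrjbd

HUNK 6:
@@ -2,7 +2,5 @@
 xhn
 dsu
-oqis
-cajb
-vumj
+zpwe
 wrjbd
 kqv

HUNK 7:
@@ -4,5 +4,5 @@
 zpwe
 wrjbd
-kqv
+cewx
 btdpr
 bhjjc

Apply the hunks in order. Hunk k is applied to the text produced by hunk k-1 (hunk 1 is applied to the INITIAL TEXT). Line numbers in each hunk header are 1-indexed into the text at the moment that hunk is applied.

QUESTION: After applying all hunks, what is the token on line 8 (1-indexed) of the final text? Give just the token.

Hunk 1: at line 3 remove [ajq,bdk] add [iqr] -> 12 lines: bhcxl xhn xpasb mqh iqr rjec igabw psxo kqv pyiwa bhjjc hwb
Hunk 2: at line 6 remove [igabw,psxo] add [wrjbd] -> 11 lines: bhcxl xhn xpasb mqh iqr rjec wrjbd kqv pyiwa bhjjc hwb
Hunk 3: at line 7 remove [pyiwa] add [btdpr] -> 11 lines: bhcxl xhn xpasb mqh iqr rjec wrjbd kqv btdpr bhjjc hwb
Hunk 4: at line 3 remove [iqr,rjec] add [vumj] -> 10 lines: bhcxl xhn xpasb mqh vumj wrjbd kqv btdpr bhjjc hwb
Hunk 5: at line 1 remove [xpasb,mqh] add [dsu,oqis,cajb] -> 11 lines: bhcxl xhn dsu oqis cajb vumj wrjbd kqv btdpr bhjjc hwb
Hunk 6: at line 2 remove [oqis,cajb,vumj] add [zpwe] -> 9 lines: bhcxl xhn dsu zpwe wrjbd kqv btdpr bhjjc hwb
Hunk 7: at line 4 remove [kqv] add [cewx] -> 9 lines: bhcxl xhn dsu zpwe wrjbd cewx btdpr bhjjc hwb
Final line 8: bhjjc

Answer: bhjjc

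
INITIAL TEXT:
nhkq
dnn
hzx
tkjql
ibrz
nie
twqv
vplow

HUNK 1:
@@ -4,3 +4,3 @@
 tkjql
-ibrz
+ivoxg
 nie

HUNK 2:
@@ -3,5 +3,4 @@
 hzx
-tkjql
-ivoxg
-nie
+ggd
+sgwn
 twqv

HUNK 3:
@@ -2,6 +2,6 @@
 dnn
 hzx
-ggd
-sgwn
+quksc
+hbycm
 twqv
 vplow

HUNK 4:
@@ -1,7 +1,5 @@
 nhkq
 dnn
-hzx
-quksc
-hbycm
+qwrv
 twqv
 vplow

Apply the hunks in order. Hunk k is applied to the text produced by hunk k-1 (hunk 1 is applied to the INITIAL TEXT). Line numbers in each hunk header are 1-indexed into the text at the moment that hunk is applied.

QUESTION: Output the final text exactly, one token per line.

Hunk 1: at line 4 remove [ibrz] add [ivoxg] -> 8 lines: nhkq dnn hzx tkjql ivoxg nie twqv vplow
Hunk 2: at line 3 remove [tkjql,ivoxg,nie] add [ggd,sgwn] -> 7 lines: nhkq dnn hzx ggd sgwn twqv vplow
Hunk 3: at line 2 remove [ggd,sgwn] add [quksc,hbycm] -> 7 lines: nhkq dnn hzx quksc hbycm twqv vplow
Hunk 4: at line 1 remove [hzx,quksc,hbycm] add [qwrv] -> 5 lines: nhkq dnn qwrv twqv vplow

Answer: nhkq
dnn
qwrv
twqv
vplow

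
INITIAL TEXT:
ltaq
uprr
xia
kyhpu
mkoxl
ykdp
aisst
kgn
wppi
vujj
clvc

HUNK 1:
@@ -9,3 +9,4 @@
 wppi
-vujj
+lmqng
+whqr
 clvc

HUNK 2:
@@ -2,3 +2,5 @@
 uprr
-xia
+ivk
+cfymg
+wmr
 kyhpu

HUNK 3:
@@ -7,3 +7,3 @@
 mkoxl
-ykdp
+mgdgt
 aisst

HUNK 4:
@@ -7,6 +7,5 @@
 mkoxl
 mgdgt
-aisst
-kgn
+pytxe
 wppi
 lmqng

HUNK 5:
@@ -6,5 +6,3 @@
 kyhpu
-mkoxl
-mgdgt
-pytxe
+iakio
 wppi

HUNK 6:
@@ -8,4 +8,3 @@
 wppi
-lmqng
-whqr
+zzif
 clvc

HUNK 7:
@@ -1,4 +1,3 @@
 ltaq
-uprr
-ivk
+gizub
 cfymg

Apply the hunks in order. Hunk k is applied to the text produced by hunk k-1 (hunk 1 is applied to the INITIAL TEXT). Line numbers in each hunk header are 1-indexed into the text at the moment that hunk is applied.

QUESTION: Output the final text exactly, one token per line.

Hunk 1: at line 9 remove [vujj] add [lmqng,whqr] -> 12 lines: ltaq uprr xia kyhpu mkoxl ykdp aisst kgn wppi lmqng whqr clvc
Hunk 2: at line 2 remove [xia] add [ivk,cfymg,wmr] -> 14 lines: ltaq uprr ivk cfymg wmr kyhpu mkoxl ykdp aisst kgn wppi lmqng whqr clvc
Hunk 3: at line 7 remove [ykdp] add [mgdgt] -> 14 lines: ltaq uprr ivk cfymg wmr kyhpu mkoxl mgdgt aisst kgn wppi lmqng whqr clvc
Hunk 4: at line 7 remove [aisst,kgn] add [pytxe] -> 13 lines: ltaq uprr ivk cfymg wmr kyhpu mkoxl mgdgt pytxe wppi lmqng whqr clvc
Hunk 5: at line 6 remove [mkoxl,mgdgt,pytxe] add [iakio] -> 11 lines: ltaq uprr ivk cfymg wmr kyhpu iakio wppi lmqng whqr clvc
Hunk 6: at line 8 remove [lmqng,whqr] add [zzif] -> 10 lines: ltaq uprr ivk cfymg wmr kyhpu iakio wppi zzif clvc
Hunk 7: at line 1 remove [uprr,ivk] add [gizub] -> 9 lines: ltaq gizub cfymg wmr kyhpu iakio wppi zzif clvc

Answer: ltaq
gizub
cfymg
wmr
kyhpu
iakio
wppi
zzif
clvc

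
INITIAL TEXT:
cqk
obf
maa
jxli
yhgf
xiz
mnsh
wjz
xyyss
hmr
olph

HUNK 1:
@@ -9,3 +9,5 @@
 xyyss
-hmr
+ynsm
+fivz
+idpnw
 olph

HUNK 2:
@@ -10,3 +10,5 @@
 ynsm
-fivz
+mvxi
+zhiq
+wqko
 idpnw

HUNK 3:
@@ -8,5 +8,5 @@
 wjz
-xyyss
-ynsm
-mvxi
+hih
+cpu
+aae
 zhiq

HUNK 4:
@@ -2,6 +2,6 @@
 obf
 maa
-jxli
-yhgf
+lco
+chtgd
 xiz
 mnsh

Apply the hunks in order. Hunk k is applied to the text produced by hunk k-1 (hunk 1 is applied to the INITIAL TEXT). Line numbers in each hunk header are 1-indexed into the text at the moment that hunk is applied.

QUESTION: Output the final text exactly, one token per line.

Hunk 1: at line 9 remove [hmr] add [ynsm,fivz,idpnw] -> 13 lines: cqk obf maa jxli yhgf xiz mnsh wjz xyyss ynsm fivz idpnw olph
Hunk 2: at line 10 remove [fivz] add [mvxi,zhiq,wqko] -> 15 lines: cqk obf maa jxli yhgf xiz mnsh wjz xyyss ynsm mvxi zhiq wqko idpnw olph
Hunk 3: at line 8 remove [xyyss,ynsm,mvxi] add [hih,cpu,aae] -> 15 lines: cqk obf maa jxli yhgf xiz mnsh wjz hih cpu aae zhiq wqko idpnw olph
Hunk 4: at line 2 remove [jxli,yhgf] add [lco,chtgd] -> 15 lines: cqk obf maa lco chtgd xiz mnsh wjz hih cpu aae zhiq wqko idpnw olph

Answer: cqk
obf
maa
lco
chtgd
xiz
mnsh
wjz
hih
cpu
aae
zhiq
wqko
idpnw
olph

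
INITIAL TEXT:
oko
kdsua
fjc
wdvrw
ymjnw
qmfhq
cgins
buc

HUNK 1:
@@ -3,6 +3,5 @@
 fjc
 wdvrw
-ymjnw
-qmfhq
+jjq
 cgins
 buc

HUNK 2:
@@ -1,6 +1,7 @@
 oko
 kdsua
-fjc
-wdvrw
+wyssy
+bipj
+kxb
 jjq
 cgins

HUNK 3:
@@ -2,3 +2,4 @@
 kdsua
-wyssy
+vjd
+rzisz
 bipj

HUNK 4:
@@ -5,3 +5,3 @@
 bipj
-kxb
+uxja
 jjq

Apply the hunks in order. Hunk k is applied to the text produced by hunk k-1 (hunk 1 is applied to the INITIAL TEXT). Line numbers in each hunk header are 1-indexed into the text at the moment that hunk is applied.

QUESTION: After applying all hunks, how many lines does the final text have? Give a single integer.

Answer: 9

Derivation:
Hunk 1: at line 3 remove [ymjnw,qmfhq] add [jjq] -> 7 lines: oko kdsua fjc wdvrw jjq cgins buc
Hunk 2: at line 1 remove [fjc,wdvrw] add [wyssy,bipj,kxb] -> 8 lines: oko kdsua wyssy bipj kxb jjq cgins buc
Hunk 3: at line 2 remove [wyssy] add [vjd,rzisz] -> 9 lines: oko kdsua vjd rzisz bipj kxb jjq cgins buc
Hunk 4: at line 5 remove [kxb] add [uxja] -> 9 lines: oko kdsua vjd rzisz bipj uxja jjq cgins buc
Final line count: 9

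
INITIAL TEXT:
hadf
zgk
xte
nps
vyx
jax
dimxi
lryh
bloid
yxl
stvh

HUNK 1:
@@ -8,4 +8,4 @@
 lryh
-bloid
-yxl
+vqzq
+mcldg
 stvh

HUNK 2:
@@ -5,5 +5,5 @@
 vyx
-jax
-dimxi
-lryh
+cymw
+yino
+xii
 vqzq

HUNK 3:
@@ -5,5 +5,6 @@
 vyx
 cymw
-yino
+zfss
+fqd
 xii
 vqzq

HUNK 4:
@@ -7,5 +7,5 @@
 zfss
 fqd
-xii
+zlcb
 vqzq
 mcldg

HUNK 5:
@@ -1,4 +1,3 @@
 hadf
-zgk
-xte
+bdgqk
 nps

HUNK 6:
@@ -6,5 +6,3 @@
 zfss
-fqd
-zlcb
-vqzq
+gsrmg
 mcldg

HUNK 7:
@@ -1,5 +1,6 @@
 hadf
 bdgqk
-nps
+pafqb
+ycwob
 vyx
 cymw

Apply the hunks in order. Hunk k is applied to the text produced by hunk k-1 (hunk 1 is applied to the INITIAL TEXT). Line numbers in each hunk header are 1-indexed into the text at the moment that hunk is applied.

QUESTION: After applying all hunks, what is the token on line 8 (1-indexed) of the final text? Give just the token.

Hunk 1: at line 8 remove [bloid,yxl] add [vqzq,mcldg] -> 11 lines: hadf zgk xte nps vyx jax dimxi lryh vqzq mcldg stvh
Hunk 2: at line 5 remove [jax,dimxi,lryh] add [cymw,yino,xii] -> 11 lines: hadf zgk xte nps vyx cymw yino xii vqzq mcldg stvh
Hunk 3: at line 5 remove [yino] add [zfss,fqd] -> 12 lines: hadf zgk xte nps vyx cymw zfss fqd xii vqzq mcldg stvh
Hunk 4: at line 7 remove [xii] add [zlcb] -> 12 lines: hadf zgk xte nps vyx cymw zfss fqd zlcb vqzq mcldg stvh
Hunk 5: at line 1 remove [zgk,xte] add [bdgqk] -> 11 lines: hadf bdgqk nps vyx cymw zfss fqd zlcb vqzq mcldg stvh
Hunk 6: at line 6 remove [fqd,zlcb,vqzq] add [gsrmg] -> 9 lines: hadf bdgqk nps vyx cymw zfss gsrmg mcldg stvh
Hunk 7: at line 1 remove [nps] add [pafqb,ycwob] -> 10 lines: hadf bdgqk pafqb ycwob vyx cymw zfss gsrmg mcldg stvh
Final line 8: gsrmg

Answer: gsrmg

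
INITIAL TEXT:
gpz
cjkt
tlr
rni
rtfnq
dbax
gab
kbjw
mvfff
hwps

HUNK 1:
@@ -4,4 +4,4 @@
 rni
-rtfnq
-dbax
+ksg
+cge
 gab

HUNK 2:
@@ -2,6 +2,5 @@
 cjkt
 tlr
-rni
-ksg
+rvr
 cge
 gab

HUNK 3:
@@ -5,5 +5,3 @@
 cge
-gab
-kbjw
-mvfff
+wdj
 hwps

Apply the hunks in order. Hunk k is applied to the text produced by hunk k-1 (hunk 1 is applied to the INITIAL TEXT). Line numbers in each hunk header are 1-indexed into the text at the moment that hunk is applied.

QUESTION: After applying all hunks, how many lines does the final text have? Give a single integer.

Answer: 7

Derivation:
Hunk 1: at line 4 remove [rtfnq,dbax] add [ksg,cge] -> 10 lines: gpz cjkt tlr rni ksg cge gab kbjw mvfff hwps
Hunk 2: at line 2 remove [rni,ksg] add [rvr] -> 9 lines: gpz cjkt tlr rvr cge gab kbjw mvfff hwps
Hunk 3: at line 5 remove [gab,kbjw,mvfff] add [wdj] -> 7 lines: gpz cjkt tlr rvr cge wdj hwps
Final line count: 7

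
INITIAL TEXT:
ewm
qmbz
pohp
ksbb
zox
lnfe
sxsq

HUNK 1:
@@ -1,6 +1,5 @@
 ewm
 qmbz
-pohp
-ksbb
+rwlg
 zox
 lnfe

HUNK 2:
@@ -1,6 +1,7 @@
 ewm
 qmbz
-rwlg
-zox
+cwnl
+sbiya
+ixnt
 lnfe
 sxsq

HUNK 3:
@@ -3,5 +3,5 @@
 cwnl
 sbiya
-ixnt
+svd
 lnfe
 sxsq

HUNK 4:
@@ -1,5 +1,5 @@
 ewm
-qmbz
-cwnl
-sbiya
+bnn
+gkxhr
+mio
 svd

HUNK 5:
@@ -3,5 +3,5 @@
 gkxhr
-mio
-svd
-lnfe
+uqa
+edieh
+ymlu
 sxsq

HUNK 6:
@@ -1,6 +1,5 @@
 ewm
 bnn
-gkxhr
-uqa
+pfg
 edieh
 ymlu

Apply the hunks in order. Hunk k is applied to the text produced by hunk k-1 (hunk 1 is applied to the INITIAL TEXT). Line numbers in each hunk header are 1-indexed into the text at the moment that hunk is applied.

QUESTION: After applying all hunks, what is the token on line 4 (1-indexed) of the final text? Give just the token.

Hunk 1: at line 1 remove [pohp,ksbb] add [rwlg] -> 6 lines: ewm qmbz rwlg zox lnfe sxsq
Hunk 2: at line 1 remove [rwlg,zox] add [cwnl,sbiya,ixnt] -> 7 lines: ewm qmbz cwnl sbiya ixnt lnfe sxsq
Hunk 3: at line 3 remove [ixnt] add [svd] -> 7 lines: ewm qmbz cwnl sbiya svd lnfe sxsq
Hunk 4: at line 1 remove [qmbz,cwnl,sbiya] add [bnn,gkxhr,mio] -> 7 lines: ewm bnn gkxhr mio svd lnfe sxsq
Hunk 5: at line 3 remove [mio,svd,lnfe] add [uqa,edieh,ymlu] -> 7 lines: ewm bnn gkxhr uqa edieh ymlu sxsq
Hunk 6: at line 1 remove [gkxhr,uqa] add [pfg] -> 6 lines: ewm bnn pfg edieh ymlu sxsq
Final line 4: edieh

Answer: edieh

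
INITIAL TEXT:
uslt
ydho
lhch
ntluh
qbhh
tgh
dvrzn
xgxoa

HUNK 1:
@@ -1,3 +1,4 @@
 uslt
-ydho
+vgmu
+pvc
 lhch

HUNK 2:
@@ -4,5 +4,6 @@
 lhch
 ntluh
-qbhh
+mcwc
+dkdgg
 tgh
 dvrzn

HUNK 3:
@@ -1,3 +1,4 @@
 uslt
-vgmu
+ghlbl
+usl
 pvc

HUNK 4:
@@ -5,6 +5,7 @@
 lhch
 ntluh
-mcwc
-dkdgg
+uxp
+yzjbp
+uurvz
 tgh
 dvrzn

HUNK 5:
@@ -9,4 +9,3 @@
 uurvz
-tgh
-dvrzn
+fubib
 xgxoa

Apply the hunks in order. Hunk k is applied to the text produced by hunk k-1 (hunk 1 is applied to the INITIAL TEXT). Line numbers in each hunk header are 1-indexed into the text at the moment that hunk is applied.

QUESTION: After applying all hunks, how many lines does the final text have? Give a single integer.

Hunk 1: at line 1 remove [ydho] add [vgmu,pvc] -> 9 lines: uslt vgmu pvc lhch ntluh qbhh tgh dvrzn xgxoa
Hunk 2: at line 4 remove [qbhh] add [mcwc,dkdgg] -> 10 lines: uslt vgmu pvc lhch ntluh mcwc dkdgg tgh dvrzn xgxoa
Hunk 3: at line 1 remove [vgmu] add [ghlbl,usl] -> 11 lines: uslt ghlbl usl pvc lhch ntluh mcwc dkdgg tgh dvrzn xgxoa
Hunk 4: at line 5 remove [mcwc,dkdgg] add [uxp,yzjbp,uurvz] -> 12 lines: uslt ghlbl usl pvc lhch ntluh uxp yzjbp uurvz tgh dvrzn xgxoa
Hunk 5: at line 9 remove [tgh,dvrzn] add [fubib] -> 11 lines: uslt ghlbl usl pvc lhch ntluh uxp yzjbp uurvz fubib xgxoa
Final line count: 11

Answer: 11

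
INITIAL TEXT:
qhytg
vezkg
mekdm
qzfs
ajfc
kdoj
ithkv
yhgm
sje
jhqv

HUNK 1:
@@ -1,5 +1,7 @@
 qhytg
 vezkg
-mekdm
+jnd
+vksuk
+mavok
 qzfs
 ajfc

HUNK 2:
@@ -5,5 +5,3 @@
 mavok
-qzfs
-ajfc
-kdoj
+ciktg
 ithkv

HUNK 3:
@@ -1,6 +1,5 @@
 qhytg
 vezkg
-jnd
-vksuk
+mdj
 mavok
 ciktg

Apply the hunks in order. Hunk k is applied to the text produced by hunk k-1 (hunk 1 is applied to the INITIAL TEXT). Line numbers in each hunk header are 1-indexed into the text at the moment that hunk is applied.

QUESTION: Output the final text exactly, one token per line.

Answer: qhytg
vezkg
mdj
mavok
ciktg
ithkv
yhgm
sje
jhqv

Derivation:
Hunk 1: at line 1 remove [mekdm] add [jnd,vksuk,mavok] -> 12 lines: qhytg vezkg jnd vksuk mavok qzfs ajfc kdoj ithkv yhgm sje jhqv
Hunk 2: at line 5 remove [qzfs,ajfc,kdoj] add [ciktg] -> 10 lines: qhytg vezkg jnd vksuk mavok ciktg ithkv yhgm sje jhqv
Hunk 3: at line 1 remove [jnd,vksuk] add [mdj] -> 9 lines: qhytg vezkg mdj mavok ciktg ithkv yhgm sje jhqv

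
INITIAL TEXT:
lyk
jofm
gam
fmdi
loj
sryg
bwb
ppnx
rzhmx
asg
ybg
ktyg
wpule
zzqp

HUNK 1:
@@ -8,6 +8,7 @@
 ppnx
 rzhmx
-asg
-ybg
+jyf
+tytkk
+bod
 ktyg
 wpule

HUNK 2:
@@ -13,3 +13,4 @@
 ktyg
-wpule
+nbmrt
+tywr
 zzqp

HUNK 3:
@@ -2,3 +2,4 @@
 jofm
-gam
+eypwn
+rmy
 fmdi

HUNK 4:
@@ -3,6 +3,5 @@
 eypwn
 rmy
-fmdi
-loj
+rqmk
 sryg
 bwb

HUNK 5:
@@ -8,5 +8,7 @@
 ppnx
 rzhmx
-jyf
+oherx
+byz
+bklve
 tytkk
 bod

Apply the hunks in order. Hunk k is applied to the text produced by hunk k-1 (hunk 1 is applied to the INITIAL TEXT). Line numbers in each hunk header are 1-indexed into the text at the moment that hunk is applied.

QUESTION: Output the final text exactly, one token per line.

Answer: lyk
jofm
eypwn
rmy
rqmk
sryg
bwb
ppnx
rzhmx
oherx
byz
bklve
tytkk
bod
ktyg
nbmrt
tywr
zzqp

Derivation:
Hunk 1: at line 8 remove [asg,ybg] add [jyf,tytkk,bod] -> 15 lines: lyk jofm gam fmdi loj sryg bwb ppnx rzhmx jyf tytkk bod ktyg wpule zzqp
Hunk 2: at line 13 remove [wpule] add [nbmrt,tywr] -> 16 lines: lyk jofm gam fmdi loj sryg bwb ppnx rzhmx jyf tytkk bod ktyg nbmrt tywr zzqp
Hunk 3: at line 2 remove [gam] add [eypwn,rmy] -> 17 lines: lyk jofm eypwn rmy fmdi loj sryg bwb ppnx rzhmx jyf tytkk bod ktyg nbmrt tywr zzqp
Hunk 4: at line 3 remove [fmdi,loj] add [rqmk] -> 16 lines: lyk jofm eypwn rmy rqmk sryg bwb ppnx rzhmx jyf tytkk bod ktyg nbmrt tywr zzqp
Hunk 5: at line 8 remove [jyf] add [oherx,byz,bklve] -> 18 lines: lyk jofm eypwn rmy rqmk sryg bwb ppnx rzhmx oherx byz bklve tytkk bod ktyg nbmrt tywr zzqp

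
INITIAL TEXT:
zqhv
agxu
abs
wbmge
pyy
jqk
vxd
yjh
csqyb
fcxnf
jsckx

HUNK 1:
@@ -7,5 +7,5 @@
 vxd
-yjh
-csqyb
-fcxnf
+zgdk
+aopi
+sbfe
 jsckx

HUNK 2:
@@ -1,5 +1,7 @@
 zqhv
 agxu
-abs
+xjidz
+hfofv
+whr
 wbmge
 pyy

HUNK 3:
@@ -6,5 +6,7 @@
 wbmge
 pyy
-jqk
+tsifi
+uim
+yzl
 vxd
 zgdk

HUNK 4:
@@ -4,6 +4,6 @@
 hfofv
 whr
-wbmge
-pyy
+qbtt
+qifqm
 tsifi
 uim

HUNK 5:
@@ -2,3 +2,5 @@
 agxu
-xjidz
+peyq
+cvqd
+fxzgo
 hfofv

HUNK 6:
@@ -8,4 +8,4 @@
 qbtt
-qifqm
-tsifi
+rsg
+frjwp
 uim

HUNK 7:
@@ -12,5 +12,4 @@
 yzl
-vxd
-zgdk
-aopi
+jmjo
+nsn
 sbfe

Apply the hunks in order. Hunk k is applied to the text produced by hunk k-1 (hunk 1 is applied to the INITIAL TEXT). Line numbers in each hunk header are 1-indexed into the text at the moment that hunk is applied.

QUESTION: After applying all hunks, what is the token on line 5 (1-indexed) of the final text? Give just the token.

Answer: fxzgo

Derivation:
Hunk 1: at line 7 remove [yjh,csqyb,fcxnf] add [zgdk,aopi,sbfe] -> 11 lines: zqhv agxu abs wbmge pyy jqk vxd zgdk aopi sbfe jsckx
Hunk 2: at line 1 remove [abs] add [xjidz,hfofv,whr] -> 13 lines: zqhv agxu xjidz hfofv whr wbmge pyy jqk vxd zgdk aopi sbfe jsckx
Hunk 3: at line 6 remove [jqk] add [tsifi,uim,yzl] -> 15 lines: zqhv agxu xjidz hfofv whr wbmge pyy tsifi uim yzl vxd zgdk aopi sbfe jsckx
Hunk 4: at line 4 remove [wbmge,pyy] add [qbtt,qifqm] -> 15 lines: zqhv agxu xjidz hfofv whr qbtt qifqm tsifi uim yzl vxd zgdk aopi sbfe jsckx
Hunk 5: at line 2 remove [xjidz] add [peyq,cvqd,fxzgo] -> 17 lines: zqhv agxu peyq cvqd fxzgo hfofv whr qbtt qifqm tsifi uim yzl vxd zgdk aopi sbfe jsckx
Hunk 6: at line 8 remove [qifqm,tsifi] add [rsg,frjwp] -> 17 lines: zqhv agxu peyq cvqd fxzgo hfofv whr qbtt rsg frjwp uim yzl vxd zgdk aopi sbfe jsckx
Hunk 7: at line 12 remove [vxd,zgdk,aopi] add [jmjo,nsn] -> 16 lines: zqhv agxu peyq cvqd fxzgo hfofv whr qbtt rsg frjwp uim yzl jmjo nsn sbfe jsckx
Final line 5: fxzgo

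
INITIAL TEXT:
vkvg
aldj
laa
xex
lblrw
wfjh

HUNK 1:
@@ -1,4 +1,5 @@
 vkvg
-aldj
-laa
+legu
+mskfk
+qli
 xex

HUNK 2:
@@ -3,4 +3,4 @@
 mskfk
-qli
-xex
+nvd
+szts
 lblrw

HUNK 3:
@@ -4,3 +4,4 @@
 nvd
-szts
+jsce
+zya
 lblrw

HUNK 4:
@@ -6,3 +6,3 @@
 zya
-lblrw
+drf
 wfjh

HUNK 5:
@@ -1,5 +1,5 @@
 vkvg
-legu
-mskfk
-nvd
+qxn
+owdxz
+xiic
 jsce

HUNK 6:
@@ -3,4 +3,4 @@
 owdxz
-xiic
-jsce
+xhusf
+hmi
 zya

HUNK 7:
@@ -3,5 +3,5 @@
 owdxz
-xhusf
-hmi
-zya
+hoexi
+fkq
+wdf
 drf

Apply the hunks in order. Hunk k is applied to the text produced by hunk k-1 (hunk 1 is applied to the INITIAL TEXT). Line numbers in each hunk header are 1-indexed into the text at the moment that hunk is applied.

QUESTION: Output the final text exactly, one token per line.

Hunk 1: at line 1 remove [aldj,laa] add [legu,mskfk,qli] -> 7 lines: vkvg legu mskfk qli xex lblrw wfjh
Hunk 2: at line 3 remove [qli,xex] add [nvd,szts] -> 7 lines: vkvg legu mskfk nvd szts lblrw wfjh
Hunk 3: at line 4 remove [szts] add [jsce,zya] -> 8 lines: vkvg legu mskfk nvd jsce zya lblrw wfjh
Hunk 4: at line 6 remove [lblrw] add [drf] -> 8 lines: vkvg legu mskfk nvd jsce zya drf wfjh
Hunk 5: at line 1 remove [legu,mskfk,nvd] add [qxn,owdxz,xiic] -> 8 lines: vkvg qxn owdxz xiic jsce zya drf wfjh
Hunk 6: at line 3 remove [xiic,jsce] add [xhusf,hmi] -> 8 lines: vkvg qxn owdxz xhusf hmi zya drf wfjh
Hunk 7: at line 3 remove [xhusf,hmi,zya] add [hoexi,fkq,wdf] -> 8 lines: vkvg qxn owdxz hoexi fkq wdf drf wfjh

Answer: vkvg
qxn
owdxz
hoexi
fkq
wdf
drf
wfjh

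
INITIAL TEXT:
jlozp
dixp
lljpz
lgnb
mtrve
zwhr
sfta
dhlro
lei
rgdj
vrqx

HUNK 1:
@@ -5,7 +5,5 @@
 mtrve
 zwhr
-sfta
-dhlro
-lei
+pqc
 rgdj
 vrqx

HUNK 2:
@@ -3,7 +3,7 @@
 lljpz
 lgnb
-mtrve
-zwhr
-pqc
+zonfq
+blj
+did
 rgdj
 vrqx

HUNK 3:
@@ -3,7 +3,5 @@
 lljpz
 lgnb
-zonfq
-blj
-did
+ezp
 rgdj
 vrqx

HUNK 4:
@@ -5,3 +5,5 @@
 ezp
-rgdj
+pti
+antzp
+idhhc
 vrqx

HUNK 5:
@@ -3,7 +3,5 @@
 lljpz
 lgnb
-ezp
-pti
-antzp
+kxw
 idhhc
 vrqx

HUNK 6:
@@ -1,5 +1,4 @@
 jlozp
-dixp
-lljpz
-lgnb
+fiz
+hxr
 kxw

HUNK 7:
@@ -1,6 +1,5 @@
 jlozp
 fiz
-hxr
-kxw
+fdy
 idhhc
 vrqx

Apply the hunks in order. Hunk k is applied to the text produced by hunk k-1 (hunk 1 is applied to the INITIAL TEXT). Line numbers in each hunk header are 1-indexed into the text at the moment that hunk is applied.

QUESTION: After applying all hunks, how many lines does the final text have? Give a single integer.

Answer: 5

Derivation:
Hunk 1: at line 5 remove [sfta,dhlro,lei] add [pqc] -> 9 lines: jlozp dixp lljpz lgnb mtrve zwhr pqc rgdj vrqx
Hunk 2: at line 3 remove [mtrve,zwhr,pqc] add [zonfq,blj,did] -> 9 lines: jlozp dixp lljpz lgnb zonfq blj did rgdj vrqx
Hunk 3: at line 3 remove [zonfq,blj,did] add [ezp] -> 7 lines: jlozp dixp lljpz lgnb ezp rgdj vrqx
Hunk 4: at line 5 remove [rgdj] add [pti,antzp,idhhc] -> 9 lines: jlozp dixp lljpz lgnb ezp pti antzp idhhc vrqx
Hunk 5: at line 3 remove [ezp,pti,antzp] add [kxw] -> 7 lines: jlozp dixp lljpz lgnb kxw idhhc vrqx
Hunk 6: at line 1 remove [dixp,lljpz,lgnb] add [fiz,hxr] -> 6 lines: jlozp fiz hxr kxw idhhc vrqx
Hunk 7: at line 1 remove [hxr,kxw] add [fdy] -> 5 lines: jlozp fiz fdy idhhc vrqx
Final line count: 5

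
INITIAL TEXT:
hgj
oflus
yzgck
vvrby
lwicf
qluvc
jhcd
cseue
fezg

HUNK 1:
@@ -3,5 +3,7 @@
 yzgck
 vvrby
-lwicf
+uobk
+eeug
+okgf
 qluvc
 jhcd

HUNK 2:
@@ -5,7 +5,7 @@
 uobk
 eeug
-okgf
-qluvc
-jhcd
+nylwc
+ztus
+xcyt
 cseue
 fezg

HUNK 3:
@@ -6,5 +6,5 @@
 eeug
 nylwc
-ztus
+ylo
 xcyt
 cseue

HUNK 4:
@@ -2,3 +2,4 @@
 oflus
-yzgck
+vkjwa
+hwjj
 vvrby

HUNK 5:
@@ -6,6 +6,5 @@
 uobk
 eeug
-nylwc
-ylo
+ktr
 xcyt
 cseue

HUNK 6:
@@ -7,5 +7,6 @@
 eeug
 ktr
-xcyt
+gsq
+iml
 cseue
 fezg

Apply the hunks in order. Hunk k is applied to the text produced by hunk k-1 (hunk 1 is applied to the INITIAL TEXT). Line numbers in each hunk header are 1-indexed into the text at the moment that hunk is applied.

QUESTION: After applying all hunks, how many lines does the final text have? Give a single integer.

Hunk 1: at line 3 remove [lwicf] add [uobk,eeug,okgf] -> 11 lines: hgj oflus yzgck vvrby uobk eeug okgf qluvc jhcd cseue fezg
Hunk 2: at line 5 remove [okgf,qluvc,jhcd] add [nylwc,ztus,xcyt] -> 11 lines: hgj oflus yzgck vvrby uobk eeug nylwc ztus xcyt cseue fezg
Hunk 3: at line 6 remove [ztus] add [ylo] -> 11 lines: hgj oflus yzgck vvrby uobk eeug nylwc ylo xcyt cseue fezg
Hunk 4: at line 2 remove [yzgck] add [vkjwa,hwjj] -> 12 lines: hgj oflus vkjwa hwjj vvrby uobk eeug nylwc ylo xcyt cseue fezg
Hunk 5: at line 6 remove [nylwc,ylo] add [ktr] -> 11 lines: hgj oflus vkjwa hwjj vvrby uobk eeug ktr xcyt cseue fezg
Hunk 6: at line 7 remove [xcyt] add [gsq,iml] -> 12 lines: hgj oflus vkjwa hwjj vvrby uobk eeug ktr gsq iml cseue fezg
Final line count: 12

Answer: 12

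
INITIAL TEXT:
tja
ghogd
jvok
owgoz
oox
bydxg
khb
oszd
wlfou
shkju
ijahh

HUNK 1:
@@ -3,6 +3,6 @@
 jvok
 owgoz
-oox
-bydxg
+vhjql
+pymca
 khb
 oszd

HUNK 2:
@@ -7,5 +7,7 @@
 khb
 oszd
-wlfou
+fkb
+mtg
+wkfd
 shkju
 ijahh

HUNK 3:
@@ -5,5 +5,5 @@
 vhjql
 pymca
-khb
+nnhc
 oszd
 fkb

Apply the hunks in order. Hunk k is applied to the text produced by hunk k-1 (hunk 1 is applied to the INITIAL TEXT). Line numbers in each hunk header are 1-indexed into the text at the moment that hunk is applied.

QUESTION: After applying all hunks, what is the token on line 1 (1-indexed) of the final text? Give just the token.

Answer: tja

Derivation:
Hunk 1: at line 3 remove [oox,bydxg] add [vhjql,pymca] -> 11 lines: tja ghogd jvok owgoz vhjql pymca khb oszd wlfou shkju ijahh
Hunk 2: at line 7 remove [wlfou] add [fkb,mtg,wkfd] -> 13 lines: tja ghogd jvok owgoz vhjql pymca khb oszd fkb mtg wkfd shkju ijahh
Hunk 3: at line 5 remove [khb] add [nnhc] -> 13 lines: tja ghogd jvok owgoz vhjql pymca nnhc oszd fkb mtg wkfd shkju ijahh
Final line 1: tja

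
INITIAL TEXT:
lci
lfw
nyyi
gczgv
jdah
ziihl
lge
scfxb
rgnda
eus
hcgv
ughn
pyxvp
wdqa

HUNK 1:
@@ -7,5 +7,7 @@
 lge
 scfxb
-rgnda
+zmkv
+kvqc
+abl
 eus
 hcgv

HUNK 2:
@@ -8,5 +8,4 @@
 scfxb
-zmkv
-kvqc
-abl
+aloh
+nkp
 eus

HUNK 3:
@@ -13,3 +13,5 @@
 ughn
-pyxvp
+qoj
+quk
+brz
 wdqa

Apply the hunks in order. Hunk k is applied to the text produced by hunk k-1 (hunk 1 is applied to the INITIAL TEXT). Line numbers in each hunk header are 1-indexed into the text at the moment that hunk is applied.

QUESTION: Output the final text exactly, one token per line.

Hunk 1: at line 7 remove [rgnda] add [zmkv,kvqc,abl] -> 16 lines: lci lfw nyyi gczgv jdah ziihl lge scfxb zmkv kvqc abl eus hcgv ughn pyxvp wdqa
Hunk 2: at line 8 remove [zmkv,kvqc,abl] add [aloh,nkp] -> 15 lines: lci lfw nyyi gczgv jdah ziihl lge scfxb aloh nkp eus hcgv ughn pyxvp wdqa
Hunk 3: at line 13 remove [pyxvp] add [qoj,quk,brz] -> 17 lines: lci lfw nyyi gczgv jdah ziihl lge scfxb aloh nkp eus hcgv ughn qoj quk brz wdqa

Answer: lci
lfw
nyyi
gczgv
jdah
ziihl
lge
scfxb
aloh
nkp
eus
hcgv
ughn
qoj
quk
brz
wdqa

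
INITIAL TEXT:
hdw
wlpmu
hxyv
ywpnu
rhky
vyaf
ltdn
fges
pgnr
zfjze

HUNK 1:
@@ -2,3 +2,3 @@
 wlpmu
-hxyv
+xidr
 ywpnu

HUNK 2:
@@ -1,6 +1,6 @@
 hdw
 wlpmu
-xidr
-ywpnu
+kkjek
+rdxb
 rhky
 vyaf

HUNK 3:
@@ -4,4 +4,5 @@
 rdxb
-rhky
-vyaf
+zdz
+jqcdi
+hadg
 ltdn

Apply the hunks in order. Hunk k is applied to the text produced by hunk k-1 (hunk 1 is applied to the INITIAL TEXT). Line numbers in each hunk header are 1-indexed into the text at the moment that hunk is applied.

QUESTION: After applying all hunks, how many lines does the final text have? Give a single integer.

Answer: 11

Derivation:
Hunk 1: at line 2 remove [hxyv] add [xidr] -> 10 lines: hdw wlpmu xidr ywpnu rhky vyaf ltdn fges pgnr zfjze
Hunk 2: at line 1 remove [xidr,ywpnu] add [kkjek,rdxb] -> 10 lines: hdw wlpmu kkjek rdxb rhky vyaf ltdn fges pgnr zfjze
Hunk 3: at line 4 remove [rhky,vyaf] add [zdz,jqcdi,hadg] -> 11 lines: hdw wlpmu kkjek rdxb zdz jqcdi hadg ltdn fges pgnr zfjze
Final line count: 11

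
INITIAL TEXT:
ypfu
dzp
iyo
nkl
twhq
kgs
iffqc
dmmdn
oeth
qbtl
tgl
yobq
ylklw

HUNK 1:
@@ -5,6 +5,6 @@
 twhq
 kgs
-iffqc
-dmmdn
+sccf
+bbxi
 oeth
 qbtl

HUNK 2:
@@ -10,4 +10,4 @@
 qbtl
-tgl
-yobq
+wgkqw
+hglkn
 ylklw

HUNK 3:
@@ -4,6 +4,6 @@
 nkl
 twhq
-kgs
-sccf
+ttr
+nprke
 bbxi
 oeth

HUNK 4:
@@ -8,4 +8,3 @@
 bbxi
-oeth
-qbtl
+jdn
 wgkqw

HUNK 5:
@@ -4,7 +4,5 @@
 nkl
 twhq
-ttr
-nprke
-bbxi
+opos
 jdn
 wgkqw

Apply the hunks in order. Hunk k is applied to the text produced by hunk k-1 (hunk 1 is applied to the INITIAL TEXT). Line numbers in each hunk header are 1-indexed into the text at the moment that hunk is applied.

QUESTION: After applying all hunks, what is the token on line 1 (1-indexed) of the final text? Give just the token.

Hunk 1: at line 5 remove [iffqc,dmmdn] add [sccf,bbxi] -> 13 lines: ypfu dzp iyo nkl twhq kgs sccf bbxi oeth qbtl tgl yobq ylklw
Hunk 2: at line 10 remove [tgl,yobq] add [wgkqw,hglkn] -> 13 lines: ypfu dzp iyo nkl twhq kgs sccf bbxi oeth qbtl wgkqw hglkn ylklw
Hunk 3: at line 4 remove [kgs,sccf] add [ttr,nprke] -> 13 lines: ypfu dzp iyo nkl twhq ttr nprke bbxi oeth qbtl wgkqw hglkn ylklw
Hunk 4: at line 8 remove [oeth,qbtl] add [jdn] -> 12 lines: ypfu dzp iyo nkl twhq ttr nprke bbxi jdn wgkqw hglkn ylklw
Hunk 5: at line 4 remove [ttr,nprke,bbxi] add [opos] -> 10 lines: ypfu dzp iyo nkl twhq opos jdn wgkqw hglkn ylklw
Final line 1: ypfu

Answer: ypfu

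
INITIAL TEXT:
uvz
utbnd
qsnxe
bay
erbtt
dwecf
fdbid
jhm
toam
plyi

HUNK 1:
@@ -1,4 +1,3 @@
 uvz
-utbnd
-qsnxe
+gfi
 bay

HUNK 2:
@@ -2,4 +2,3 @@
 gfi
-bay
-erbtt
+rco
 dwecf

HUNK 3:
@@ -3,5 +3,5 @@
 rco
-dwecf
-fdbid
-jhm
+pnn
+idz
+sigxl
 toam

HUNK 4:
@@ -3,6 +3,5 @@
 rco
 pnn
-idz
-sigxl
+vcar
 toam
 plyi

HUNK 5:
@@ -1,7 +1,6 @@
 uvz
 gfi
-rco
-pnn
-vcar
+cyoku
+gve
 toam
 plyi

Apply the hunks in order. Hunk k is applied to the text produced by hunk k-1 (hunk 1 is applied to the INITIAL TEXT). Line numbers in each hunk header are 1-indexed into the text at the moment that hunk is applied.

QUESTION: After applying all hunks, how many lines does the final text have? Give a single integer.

Hunk 1: at line 1 remove [utbnd,qsnxe] add [gfi] -> 9 lines: uvz gfi bay erbtt dwecf fdbid jhm toam plyi
Hunk 2: at line 2 remove [bay,erbtt] add [rco] -> 8 lines: uvz gfi rco dwecf fdbid jhm toam plyi
Hunk 3: at line 3 remove [dwecf,fdbid,jhm] add [pnn,idz,sigxl] -> 8 lines: uvz gfi rco pnn idz sigxl toam plyi
Hunk 4: at line 3 remove [idz,sigxl] add [vcar] -> 7 lines: uvz gfi rco pnn vcar toam plyi
Hunk 5: at line 1 remove [rco,pnn,vcar] add [cyoku,gve] -> 6 lines: uvz gfi cyoku gve toam plyi
Final line count: 6

Answer: 6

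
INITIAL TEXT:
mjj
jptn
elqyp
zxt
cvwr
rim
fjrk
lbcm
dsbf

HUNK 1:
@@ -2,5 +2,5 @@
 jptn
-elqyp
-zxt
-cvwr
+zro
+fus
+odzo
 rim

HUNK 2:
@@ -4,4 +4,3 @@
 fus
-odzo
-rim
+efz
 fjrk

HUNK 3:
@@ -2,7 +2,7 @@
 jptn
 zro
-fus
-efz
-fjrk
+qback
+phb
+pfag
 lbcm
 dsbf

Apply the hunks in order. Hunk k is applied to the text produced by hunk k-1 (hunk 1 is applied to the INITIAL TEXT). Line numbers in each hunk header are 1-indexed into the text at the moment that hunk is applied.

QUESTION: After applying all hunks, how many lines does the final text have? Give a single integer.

Hunk 1: at line 2 remove [elqyp,zxt,cvwr] add [zro,fus,odzo] -> 9 lines: mjj jptn zro fus odzo rim fjrk lbcm dsbf
Hunk 2: at line 4 remove [odzo,rim] add [efz] -> 8 lines: mjj jptn zro fus efz fjrk lbcm dsbf
Hunk 3: at line 2 remove [fus,efz,fjrk] add [qback,phb,pfag] -> 8 lines: mjj jptn zro qback phb pfag lbcm dsbf
Final line count: 8

Answer: 8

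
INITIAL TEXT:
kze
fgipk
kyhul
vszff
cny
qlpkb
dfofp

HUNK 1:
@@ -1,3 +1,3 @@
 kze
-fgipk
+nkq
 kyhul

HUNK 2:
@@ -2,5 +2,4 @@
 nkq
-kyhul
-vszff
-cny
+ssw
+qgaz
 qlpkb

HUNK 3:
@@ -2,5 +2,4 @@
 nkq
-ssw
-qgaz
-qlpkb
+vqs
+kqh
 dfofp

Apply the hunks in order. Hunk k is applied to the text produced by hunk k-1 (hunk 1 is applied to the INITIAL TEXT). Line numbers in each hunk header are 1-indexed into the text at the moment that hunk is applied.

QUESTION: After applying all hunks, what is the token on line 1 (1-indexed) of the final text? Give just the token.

Hunk 1: at line 1 remove [fgipk] add [nkq] -> 7 lines: kze nkq kyhul vszff cny qlpkb dfofp
Hunk 2: at line 2 remove [kyhul,vszff,cny] add [ssw,qgaz] -> 6 lines: kze nkq ssw qgaz qlpkb dfofp
Hunk 3: at line 2 remove [ssw,qgaz,qlpkb] add [vqs,kqh] -> 5 lines: kze nkq vqs kqh dfofp
Final line 1: kze

Answer: kze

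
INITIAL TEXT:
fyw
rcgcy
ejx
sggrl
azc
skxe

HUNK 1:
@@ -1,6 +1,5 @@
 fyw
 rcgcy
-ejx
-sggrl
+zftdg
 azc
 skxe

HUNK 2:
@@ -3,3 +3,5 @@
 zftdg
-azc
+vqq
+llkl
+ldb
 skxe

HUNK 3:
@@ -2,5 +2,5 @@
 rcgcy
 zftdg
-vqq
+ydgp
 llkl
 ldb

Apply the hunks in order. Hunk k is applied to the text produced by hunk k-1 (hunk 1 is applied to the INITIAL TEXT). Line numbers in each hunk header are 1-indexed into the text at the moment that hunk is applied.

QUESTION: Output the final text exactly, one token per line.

Hunk 1: at line 1 remove [ejx,sggrl] add [zftdg] -> 5 lines: fyw rcgcy zftdg azc skxe
Hunk 2: at line 3 remove [azc] add [vqq,llkl,ldb] -> 7 lines: fyw rcgcy zftdg vqq llkl ldb skxe
Hunk 3: at line 2 remove [vqq] add [ydgp] -> 7 lines: fyw rcgcy zftdg ydgp llkl ldb skxe

Answer: fyw
rcgcy
zftdg
ydgp
llkl
ldb
skxe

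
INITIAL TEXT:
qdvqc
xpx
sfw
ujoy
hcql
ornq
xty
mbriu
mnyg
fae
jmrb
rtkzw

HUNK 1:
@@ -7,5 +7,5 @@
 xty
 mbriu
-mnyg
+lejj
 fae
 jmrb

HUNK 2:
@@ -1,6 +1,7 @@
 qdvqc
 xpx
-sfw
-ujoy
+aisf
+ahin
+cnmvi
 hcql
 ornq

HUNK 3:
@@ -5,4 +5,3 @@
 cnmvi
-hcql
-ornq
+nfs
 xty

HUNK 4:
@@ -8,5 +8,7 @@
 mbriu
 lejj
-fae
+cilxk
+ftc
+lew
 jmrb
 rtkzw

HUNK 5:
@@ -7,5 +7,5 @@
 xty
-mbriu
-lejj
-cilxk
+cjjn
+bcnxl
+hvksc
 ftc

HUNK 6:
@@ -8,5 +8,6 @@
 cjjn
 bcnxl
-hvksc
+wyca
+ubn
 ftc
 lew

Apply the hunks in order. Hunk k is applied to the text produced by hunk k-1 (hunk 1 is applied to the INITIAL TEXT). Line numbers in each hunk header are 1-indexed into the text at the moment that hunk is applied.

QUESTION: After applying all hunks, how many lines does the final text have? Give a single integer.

Hunk 1: at line 7 remove [mnyg] add [lejj] -> 12 lines: qdvqc xpx sfw ujoy hcql ornq xty mbriu lejj fae jmrb rtkzw
Hunk 2: at line 1 remove [sfw,ujoy] add [aisf,ahin,cnmvi] -> 13 lines: qdvqc xpx aisf ahin cnmvi hcql ornq xty mbriu lejj fae jmrb rtkzw
Hunk 3: at line 5 remove [hcql,ornq] add [nfs] -> 12 lines: qdvqc xpx aisf ahin cnmvi nfs xty mbriu lejj fae jmrb rtkzw
Hunk 4: at line 8 remove [fae] add [cilxk,ftc,lew] -> 14 lines: qdvqc xpx aisf ahin cnmvi nfs xty mbriu lejj cilxk ftc lew jmrb rtkzw
Hunk 5: at line 7 remove [mbriu,lejj,cilxk] add [cjjn,bcnxl,hvksc] -> 14 lines: qdvqc xpx aisf ahin cnmvi nfs xty cjjn bcnxl hvksc ftc lew jmrb rtkzw
Hunk 6: at line 8 remove [hvksc] add [wyca,ubn] -> 15 lines: qdvqc xpx aisf ahin cnmvi nfs xty cjjn bcnxl wyca ubn ftc lew jmrb rtkzw
Final line count: 15

Answer: 15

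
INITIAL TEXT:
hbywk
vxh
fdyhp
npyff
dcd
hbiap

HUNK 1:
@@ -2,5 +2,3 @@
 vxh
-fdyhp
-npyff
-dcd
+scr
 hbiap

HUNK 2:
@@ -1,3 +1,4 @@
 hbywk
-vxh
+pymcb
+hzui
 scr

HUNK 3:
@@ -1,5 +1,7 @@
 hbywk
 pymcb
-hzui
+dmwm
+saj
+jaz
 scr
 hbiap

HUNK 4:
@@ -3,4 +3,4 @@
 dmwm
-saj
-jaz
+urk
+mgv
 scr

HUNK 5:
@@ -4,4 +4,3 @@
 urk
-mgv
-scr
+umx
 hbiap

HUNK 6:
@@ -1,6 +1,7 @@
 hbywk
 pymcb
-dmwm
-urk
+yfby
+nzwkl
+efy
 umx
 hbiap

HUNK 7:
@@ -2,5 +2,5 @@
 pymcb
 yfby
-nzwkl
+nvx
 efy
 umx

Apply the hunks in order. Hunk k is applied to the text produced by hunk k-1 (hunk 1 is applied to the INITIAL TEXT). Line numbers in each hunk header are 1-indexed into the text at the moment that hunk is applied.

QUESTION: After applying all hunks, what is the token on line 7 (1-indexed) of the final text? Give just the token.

Hunk 1: at line 2 remove [fdyhp,npyff,dcd] add [scr] -> 4 lines: hbywk vxh scr hbiap
Hunk 2: at line 1 remove [vxh] add [pymcb,hzui] -> 5 lines: hbywk pymcb hzui scr hbiap
Hunk 3: at line 1 remove [hzui] add [dmwm,saj,jaz] -> 7 lines: hbywk pymcb dmwm saj jaz scr hbiap
Hunk 4: at line 3 remove [saj,jaz] add [urk,mgv] -> 7 lines: hbywk pymcb dmwm urk mgv scr hbiap
Hunk 5: at line 4 remove [mgv,scr] add [umx] -> 6 lines: hbywk pymcb dmwm urk umx hbiap
Hunk 6: at line 1 remove [dmwm,urk] add [yfby,nzwkl,efy] -> 7 lines: hbywk pymcb yfby nzwkl efy umx hbiap
Hunk 7: at line 2 remove [nzwkl] add [nvx] -> 7 lines: hbywk pymcb yfby nvx efy umx hbiap
Final line 7: hbiap

Answer: hbiap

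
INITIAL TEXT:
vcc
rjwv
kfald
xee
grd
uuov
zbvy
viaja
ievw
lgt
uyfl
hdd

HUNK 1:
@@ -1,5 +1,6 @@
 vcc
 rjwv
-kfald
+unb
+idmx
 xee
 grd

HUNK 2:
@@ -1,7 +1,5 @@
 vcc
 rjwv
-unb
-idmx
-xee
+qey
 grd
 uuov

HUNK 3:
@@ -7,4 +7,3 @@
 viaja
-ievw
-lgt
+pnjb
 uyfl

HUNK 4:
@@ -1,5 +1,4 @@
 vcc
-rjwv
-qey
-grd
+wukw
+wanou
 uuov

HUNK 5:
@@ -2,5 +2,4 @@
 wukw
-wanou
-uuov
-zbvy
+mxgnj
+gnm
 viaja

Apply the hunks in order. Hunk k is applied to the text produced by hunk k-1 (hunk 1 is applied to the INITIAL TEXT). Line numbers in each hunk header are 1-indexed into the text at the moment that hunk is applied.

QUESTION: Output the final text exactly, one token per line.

Hunk 1: at line 1 remove [kfald] add [unb,idmx] -> 13 lines: vcc rjwv unb idmx xee grd uuov zbvy viaja ievw lgt uyfl hdd
Hunk 2: at line 1 remove [unb,idmx,xee] add [qey] -> 11 lines: vcc rjwv qey grd uuov zbvy viaja ievw lgt uyfl hdd
Hunk 3: at line 7 remove [ievw,lgt] add [pnjb] -> 10 lines: vcc rjwv qey grd uuov zbvy viaja pnjb uyfl hdd
Hunk 4: at line 1 remove [rjwv,qey,grd] add [wukw,wanou] -> 9 lines: vcc wukw wanou uuov zbvy viaja pnjb uyfl hdd
Hunk 5: at line 2 remove [wanou,uuov,zbvy] add [mxgnj,gnm] -> 8 lines: vcc wukw mxgnj gnm viaja pnjb uyfl hdd

Answer: vcc
wukw
mxgnj
gnm
viaja
pnjb
uyfl
hdd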